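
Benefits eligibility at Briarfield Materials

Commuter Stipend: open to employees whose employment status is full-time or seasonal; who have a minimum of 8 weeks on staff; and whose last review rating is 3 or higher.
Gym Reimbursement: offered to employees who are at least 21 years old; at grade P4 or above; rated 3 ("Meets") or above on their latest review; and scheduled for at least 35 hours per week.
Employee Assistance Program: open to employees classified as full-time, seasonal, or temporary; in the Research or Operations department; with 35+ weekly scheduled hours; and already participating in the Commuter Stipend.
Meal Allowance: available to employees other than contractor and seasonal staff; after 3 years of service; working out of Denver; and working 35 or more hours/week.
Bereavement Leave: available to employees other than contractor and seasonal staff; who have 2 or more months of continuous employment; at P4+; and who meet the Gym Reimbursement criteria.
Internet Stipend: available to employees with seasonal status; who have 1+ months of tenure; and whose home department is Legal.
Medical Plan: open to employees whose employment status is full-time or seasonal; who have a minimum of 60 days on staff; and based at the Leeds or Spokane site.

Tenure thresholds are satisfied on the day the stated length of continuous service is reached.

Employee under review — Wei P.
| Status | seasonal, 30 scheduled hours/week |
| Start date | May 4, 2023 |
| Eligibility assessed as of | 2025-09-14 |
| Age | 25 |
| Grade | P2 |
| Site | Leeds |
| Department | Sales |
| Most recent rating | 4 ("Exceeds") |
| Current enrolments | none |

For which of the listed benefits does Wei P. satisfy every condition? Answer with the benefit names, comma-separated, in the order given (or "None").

Service from May 4, 2023 to 2025-09-14: 864 days.
Commuter Stipend — status seasonal ✓; service 864 days ≥ 8 weeks (≈56 days) ✓; rating 4 ≥ 3 ✓ → eligible.
Gym Reimbursement — age 25 ≥ 21 ✓; grade P2 < P4 ✗ → not eligible.
Employee Assistance Program — status seasonal ✓; dept Sales ✗ → not eligible.
Meal Allowance — status seasonal ✗ (excluded) → not eligible.
Bereavement Leave — status seasonal ✗ (excluded) → not eligible.
Internet Stipend — status seasonal ✓; service 864 days ≥ 1 month (≈30 days) ✓; dept Sales ✗ → not eligible.
Medical Plan — status seasonal ✓; service 864 days ≥ 60 days ✓; site Leeds ✓ → eligible.

Commuter Stipend, Medical Plan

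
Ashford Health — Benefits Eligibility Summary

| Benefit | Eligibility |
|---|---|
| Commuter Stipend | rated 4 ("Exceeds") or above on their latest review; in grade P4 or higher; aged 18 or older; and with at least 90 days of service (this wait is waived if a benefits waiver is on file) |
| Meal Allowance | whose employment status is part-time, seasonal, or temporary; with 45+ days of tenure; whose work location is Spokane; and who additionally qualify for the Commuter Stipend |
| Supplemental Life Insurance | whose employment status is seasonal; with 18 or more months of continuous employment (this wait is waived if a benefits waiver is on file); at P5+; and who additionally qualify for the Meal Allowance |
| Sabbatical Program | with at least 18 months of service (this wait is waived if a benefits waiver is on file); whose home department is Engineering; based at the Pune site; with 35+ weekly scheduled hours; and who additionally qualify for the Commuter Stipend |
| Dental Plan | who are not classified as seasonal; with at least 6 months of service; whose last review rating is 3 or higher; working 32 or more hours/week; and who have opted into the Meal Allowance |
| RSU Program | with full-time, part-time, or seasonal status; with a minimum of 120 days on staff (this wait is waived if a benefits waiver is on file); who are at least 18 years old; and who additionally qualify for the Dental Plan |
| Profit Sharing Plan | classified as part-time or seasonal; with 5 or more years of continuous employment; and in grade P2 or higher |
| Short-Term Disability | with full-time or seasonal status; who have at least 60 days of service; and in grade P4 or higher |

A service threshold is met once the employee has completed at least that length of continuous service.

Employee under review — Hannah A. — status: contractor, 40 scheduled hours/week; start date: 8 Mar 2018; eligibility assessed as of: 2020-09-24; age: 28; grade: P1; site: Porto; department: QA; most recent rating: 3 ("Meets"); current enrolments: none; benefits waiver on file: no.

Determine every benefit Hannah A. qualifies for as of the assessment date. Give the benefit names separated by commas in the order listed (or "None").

None

Service from 8 Mar 2018 to 2020-09-24: 931 days.
Commuter Stipend — rating 3 < 4 ✗ → not eligible.
Meal Allowance — status contractor ✗ (requires part-time, seasonal, or temporary) → not eligible.
Supplemental Life Insurance — status contractor ✗ (requires seasonal) → not eligible.
Sabbatical Program — no waiver, service 931 days ≥ 18 months (≈540 days) ✓; dept QA ✗ → not eligible.
Dental Plan — status contractor ✓ (not excluded); service 931 days ≥ 6 months (≈180 days) ✓; rating 3 ≥ 3 ✓; 40 hrs/wk ≥ 32 ✓; not enrolled in Meal Allowance ✗ → not eligible.
RSU Program — status contractor ✗ (requires full-time, part-time, or seasonal) → not eligible.
Profit Sharing Plan — status contractor ✗ (requires part-time or seasonal) → not eligible.
Short-Term Disability — status contractor ✗ (requires full-time or seasonal) → not eligible.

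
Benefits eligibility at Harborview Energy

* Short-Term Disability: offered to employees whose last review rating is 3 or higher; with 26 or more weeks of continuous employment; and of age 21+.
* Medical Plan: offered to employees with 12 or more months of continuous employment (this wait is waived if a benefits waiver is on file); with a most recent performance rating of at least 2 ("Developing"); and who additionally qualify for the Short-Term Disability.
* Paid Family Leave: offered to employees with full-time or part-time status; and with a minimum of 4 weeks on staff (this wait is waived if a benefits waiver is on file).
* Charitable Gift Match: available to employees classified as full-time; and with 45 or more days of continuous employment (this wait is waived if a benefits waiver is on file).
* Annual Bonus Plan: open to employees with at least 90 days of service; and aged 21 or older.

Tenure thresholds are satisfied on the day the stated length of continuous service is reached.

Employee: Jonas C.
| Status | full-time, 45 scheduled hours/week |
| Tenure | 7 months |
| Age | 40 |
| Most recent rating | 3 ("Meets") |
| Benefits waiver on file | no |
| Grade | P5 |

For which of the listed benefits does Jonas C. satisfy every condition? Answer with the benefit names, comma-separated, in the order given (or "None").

Short-Term Disability, Paid Family Leave, Charitable Gift Match, Annual Bonus Plan

Short-Term Disability — rating 3 ≥ 3 ✓; service 7 months ≥ 26 weeks (≈182 days) ✓; age 40 ≥ 21 ✓ → eligible.
Medical Plan — no waiver, service 7 months < 12 months ✗ → not eligible.
Paid Family Leave — status full-time ✓; no waiver, service 7 months ≥ 4 weeks (≈28 days) ✓ → eligible.
Charitable Gift Match — status full-time ✓; no waiver, service 7 months ≥ 45 days ✓ → eligible.
Annual Bonus Plan — service 7 months ≥ 90 days ✓; age 40 ≥ 21 ✓ → eligible.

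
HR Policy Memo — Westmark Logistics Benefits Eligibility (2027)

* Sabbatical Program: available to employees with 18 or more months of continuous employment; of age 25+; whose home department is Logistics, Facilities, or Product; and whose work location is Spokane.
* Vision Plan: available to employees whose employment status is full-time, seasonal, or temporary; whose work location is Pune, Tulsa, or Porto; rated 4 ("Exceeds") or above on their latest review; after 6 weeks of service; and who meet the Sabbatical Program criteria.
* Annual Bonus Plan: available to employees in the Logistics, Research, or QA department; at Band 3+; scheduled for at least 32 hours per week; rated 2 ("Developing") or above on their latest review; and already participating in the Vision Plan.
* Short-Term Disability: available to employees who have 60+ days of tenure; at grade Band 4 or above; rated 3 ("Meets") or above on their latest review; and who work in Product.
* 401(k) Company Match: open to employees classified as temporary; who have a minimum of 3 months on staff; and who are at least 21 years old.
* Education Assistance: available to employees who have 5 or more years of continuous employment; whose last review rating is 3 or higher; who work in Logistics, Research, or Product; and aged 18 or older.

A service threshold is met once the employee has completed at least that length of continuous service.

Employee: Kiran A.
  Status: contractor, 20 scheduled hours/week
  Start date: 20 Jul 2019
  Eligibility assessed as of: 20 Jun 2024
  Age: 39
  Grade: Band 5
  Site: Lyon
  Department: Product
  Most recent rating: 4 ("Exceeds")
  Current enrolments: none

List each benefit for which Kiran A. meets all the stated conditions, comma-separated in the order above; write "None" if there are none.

Service from 20 Jul 2019 to 20 Jun 2024: 1797 days.
Sabbatical Program — service 1797 days ≥ 18 months (≈540 days) ✓; age 39 ≥ 25 ✓; dept Product ✓; site Lyon ✗ (not Spokane) → not eligible.
Vision Plan — status contractor ✗ (requires full-time, seasonal, or temporary) → not eligible.
Annual Bonus Plan — dept Product ✗ → not eligible.
Short-Term Disability — service 1797 days ≥ 60 days ✓; grade Band 5 ≥ Band 4 ✓; rating 4 ≥ 3 ✓; dept Product ✓ → eligible.
401(k) Company Match — status contractor ✗ (requires temporary) → not eligible.
Education Assistance — service 1797 days < 5 years (≈1825 days) ✗ → not eligible.

Short-Term Disability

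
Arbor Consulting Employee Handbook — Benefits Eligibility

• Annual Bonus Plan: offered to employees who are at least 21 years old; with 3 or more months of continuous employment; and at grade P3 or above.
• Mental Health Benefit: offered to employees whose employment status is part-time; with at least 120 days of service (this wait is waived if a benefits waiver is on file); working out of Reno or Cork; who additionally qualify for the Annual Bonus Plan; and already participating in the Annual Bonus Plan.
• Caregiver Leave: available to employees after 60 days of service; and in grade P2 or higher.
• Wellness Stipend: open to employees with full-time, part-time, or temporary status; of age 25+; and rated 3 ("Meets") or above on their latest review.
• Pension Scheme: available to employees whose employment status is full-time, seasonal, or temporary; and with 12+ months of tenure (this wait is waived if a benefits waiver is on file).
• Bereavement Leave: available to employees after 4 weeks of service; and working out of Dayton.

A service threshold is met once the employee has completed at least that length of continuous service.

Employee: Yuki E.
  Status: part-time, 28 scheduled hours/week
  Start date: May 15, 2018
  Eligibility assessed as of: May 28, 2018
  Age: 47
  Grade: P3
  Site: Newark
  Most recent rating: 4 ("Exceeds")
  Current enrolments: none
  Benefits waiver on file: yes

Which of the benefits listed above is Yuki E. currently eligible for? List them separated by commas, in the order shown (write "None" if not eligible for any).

Wellness Stipend

Service from May 15, 2018 to May 28, 2018: 13 days.
Annual Bonus Plan — age 47 ≥ 21 ✓; service 13 days < 3 months (≈90 days) ✗ → not eligible.
Mental Health Benefit — status part-time ✓; benefits waiver on file ✓; site Newark ✗ (not Reno or Cork) → not eligible.
Caregiver Leave — service 13 days < 60 days ✗ → not eligible.
Wellness Stipend — status part-time ✓; age 47 ≥ 25 ✓; rating 4 ≥ 3 ✓ → eligible.
Pension Scheme — status part-time ✗ (requires full-time, seasonal, or temporary) → not eligible.
Bereavement Leave — service 13 days < 4 weeks (≈28 days) ✗ → not eligible.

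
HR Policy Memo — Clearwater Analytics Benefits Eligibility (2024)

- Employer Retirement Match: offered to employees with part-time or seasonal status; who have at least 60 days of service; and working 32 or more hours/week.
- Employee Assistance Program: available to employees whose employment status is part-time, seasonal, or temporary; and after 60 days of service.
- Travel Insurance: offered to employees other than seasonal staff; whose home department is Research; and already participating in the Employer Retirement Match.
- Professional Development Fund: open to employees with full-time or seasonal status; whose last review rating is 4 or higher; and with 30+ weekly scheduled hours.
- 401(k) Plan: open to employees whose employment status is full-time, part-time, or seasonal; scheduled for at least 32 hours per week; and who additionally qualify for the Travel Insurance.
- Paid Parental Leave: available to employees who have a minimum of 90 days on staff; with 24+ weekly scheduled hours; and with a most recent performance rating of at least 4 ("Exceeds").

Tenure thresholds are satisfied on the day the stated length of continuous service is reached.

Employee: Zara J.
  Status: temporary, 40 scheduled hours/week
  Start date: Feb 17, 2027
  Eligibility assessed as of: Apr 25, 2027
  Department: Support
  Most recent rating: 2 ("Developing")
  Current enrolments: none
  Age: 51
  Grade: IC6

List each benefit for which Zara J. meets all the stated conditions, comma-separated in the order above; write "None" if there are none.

Service from Feb 17, 2027 to Apr 25, 2027: 67 days.
Employer Retirement Match — status temporary ✗ (requires part-time or seasonal) → not eligible.
Employee Assistance Program — status temporary ✓; service 67 days ≥ 60 days ✓ → eligible.
Travel Insurance — status temporary ✓ (not excluded); dept Support ✗ → not eligible.
Professional Development Fund — status temporary ✗ (requires full-time or seasonal) → not eligible.
401(k) Plan — status temporary ✗ (requires full-time, part-time, or seasonal) → not eligible.
Paid Parental Leave — service 67 days < 90 days ✗ → not eligible.

Employee Assistance Program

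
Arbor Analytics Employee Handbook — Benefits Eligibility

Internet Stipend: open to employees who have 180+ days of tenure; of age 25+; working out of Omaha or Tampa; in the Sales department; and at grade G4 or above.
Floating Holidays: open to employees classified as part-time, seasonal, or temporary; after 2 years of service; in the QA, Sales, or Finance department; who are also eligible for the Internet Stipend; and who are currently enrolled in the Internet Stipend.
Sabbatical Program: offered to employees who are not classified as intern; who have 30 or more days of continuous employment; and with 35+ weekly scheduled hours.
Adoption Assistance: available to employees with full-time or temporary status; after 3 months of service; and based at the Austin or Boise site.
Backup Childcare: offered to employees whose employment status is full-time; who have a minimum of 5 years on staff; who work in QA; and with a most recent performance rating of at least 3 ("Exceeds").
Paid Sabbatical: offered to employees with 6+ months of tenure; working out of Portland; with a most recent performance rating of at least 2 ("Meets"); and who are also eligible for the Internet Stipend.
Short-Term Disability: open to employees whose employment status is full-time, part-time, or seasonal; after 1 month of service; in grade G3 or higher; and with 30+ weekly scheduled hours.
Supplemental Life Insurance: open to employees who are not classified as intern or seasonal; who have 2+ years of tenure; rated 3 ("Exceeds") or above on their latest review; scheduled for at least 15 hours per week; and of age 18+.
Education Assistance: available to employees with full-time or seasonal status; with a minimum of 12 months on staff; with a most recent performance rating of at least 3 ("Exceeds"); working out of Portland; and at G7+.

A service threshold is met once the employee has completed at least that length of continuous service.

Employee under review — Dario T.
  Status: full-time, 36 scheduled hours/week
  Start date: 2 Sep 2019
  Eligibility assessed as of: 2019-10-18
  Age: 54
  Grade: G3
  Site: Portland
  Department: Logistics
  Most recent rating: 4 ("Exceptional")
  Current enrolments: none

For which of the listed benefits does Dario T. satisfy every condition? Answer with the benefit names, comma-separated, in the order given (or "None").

Service from 2 Sep 2019 to 2019-10-18: 46 days.
Internet Stipend — service 46 days < 180 days ✗ → not eligible.
Floating Holidays — status full-time ✗ (requires part-time, seasonal, or temporary) → not eligible.
Sabbatical Program — status full-time ✓ (not excluded); service 46 days ≥ 30 days ✓; 36 hrs/wk ≥ 35 ✓ → eligible.
Adoption Assistance — status full-time ✓; service 46 days < 3 months (≈90 days) ✗ → not eligible.
Backup Childcare — status full-time ✓; service 46 days < 5 years (≈1825 days) ✗ → not eligible.
Paid Sabbatical — service 46 days < 6 months (≈180 days) ✗ → not eligible.
Short-Term Disability — status full-time ✓; service 46 days ≥ 1 month (≈30 days) ✓; grade G3 ≥ G3 ✓; 36 hrs/wk ≥ 30 ✓ → eligible.
Supplemental Life Insurance — status full-time ✓ (not excluded); service 46 days < 2 years (≈730 days) ✗ → not eligible.
Education Assistance — status full-time ✓; service 46 days < 12 months (≈360 days) ✗ → not eligible.

Sabbatical Program, Short-Term Disability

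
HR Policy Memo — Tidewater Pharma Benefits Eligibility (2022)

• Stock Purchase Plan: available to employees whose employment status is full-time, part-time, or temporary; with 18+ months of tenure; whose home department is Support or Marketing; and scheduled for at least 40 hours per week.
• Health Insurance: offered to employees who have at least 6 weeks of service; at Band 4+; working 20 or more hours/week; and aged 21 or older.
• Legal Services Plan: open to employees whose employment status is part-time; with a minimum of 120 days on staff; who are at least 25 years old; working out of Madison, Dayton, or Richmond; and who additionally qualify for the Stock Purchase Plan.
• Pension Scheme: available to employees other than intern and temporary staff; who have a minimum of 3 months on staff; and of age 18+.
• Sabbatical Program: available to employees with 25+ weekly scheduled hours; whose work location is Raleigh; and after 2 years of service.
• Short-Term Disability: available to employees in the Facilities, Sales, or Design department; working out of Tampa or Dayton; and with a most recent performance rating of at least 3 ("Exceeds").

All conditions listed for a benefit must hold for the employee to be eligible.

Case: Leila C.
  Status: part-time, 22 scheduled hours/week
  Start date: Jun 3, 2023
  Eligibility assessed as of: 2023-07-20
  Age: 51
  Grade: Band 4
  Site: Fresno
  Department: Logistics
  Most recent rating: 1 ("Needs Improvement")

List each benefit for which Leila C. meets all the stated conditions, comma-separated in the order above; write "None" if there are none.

Health Insurance

Service from Jun 3, 2023 to 2023-07-20: 47 days.
Stock Purchase Plan — status part-time ✓; service 47 days < 18 months (≈540 days) ✗ → not eligible.
Health Insurance — service 47 days ≥ 6 weeks (≈42 days) ✓; grade Band 4 ≥ Band 4 ✓; 22 hrs/wk ≥ 20 ✓; age 51 ≥ 21 ✓ → eligible.
Legal Services Plan — status part-time ✓; service 47 days < 120 days ✗ → not eligible.
Pension Scheme — status part-time ✓ (not excluded); service 47 days < 3 months (≈90 days) ✗ → not eligible.
Sabbatical Program — 22 hrs/wk < 25 ✗ → not eligible.
Short-Term Disability — dept Logistics ✗ → not eligible.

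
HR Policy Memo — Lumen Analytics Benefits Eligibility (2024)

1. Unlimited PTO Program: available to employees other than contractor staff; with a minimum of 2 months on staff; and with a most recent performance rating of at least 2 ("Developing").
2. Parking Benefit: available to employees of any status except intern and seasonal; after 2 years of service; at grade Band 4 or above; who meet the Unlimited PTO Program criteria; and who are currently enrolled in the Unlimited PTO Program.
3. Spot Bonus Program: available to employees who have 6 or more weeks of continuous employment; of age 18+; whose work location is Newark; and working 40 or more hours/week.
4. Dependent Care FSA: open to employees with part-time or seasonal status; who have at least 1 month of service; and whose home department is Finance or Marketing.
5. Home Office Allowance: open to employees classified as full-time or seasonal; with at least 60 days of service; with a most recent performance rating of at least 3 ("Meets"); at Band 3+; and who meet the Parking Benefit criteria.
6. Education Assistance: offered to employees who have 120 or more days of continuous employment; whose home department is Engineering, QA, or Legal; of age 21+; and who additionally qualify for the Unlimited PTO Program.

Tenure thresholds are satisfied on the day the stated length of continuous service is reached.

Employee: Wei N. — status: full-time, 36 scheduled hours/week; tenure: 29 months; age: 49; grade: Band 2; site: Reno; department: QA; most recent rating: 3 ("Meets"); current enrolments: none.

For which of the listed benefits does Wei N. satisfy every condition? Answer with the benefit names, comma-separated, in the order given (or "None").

Unlimited PTO Program — status full-time ✓ (not excluded); service 29 months ≥ 2 months ✓; rating 3 ≥ 2 ✓ → eligible.
Parking Benefit — status full-time ✓ (not excluded); service 29 months ≥ 2 years (≈730 days) ✓; grade Band 2 < Band 4 ✗ → not eligible.
Spot Bonus Program — service 29 months ≥ 6 weeks (≈42 days) ✓; age 49 ≥ 18 ✓; site Reno ✗ (not Newark) → not eligible.
Dependent Care FSA — status full-time ✗ (requires part-time or seasonal) → not eligible.
Home Office Allowance — status full-time ✓; service 29 months ≥ 60 days ✓; rating 3 ≥ 3 ✓; grade Band 2 < Band 3 ✗ → not eligible.
Education Assistance — service 29 months ≥ 120 days ✓; dept QA ✓; age 49 ≥ 21 ✓; eligible for Unlimited PTO Program ✓ → eligible.

Unlimited PTO Program, Education Assistance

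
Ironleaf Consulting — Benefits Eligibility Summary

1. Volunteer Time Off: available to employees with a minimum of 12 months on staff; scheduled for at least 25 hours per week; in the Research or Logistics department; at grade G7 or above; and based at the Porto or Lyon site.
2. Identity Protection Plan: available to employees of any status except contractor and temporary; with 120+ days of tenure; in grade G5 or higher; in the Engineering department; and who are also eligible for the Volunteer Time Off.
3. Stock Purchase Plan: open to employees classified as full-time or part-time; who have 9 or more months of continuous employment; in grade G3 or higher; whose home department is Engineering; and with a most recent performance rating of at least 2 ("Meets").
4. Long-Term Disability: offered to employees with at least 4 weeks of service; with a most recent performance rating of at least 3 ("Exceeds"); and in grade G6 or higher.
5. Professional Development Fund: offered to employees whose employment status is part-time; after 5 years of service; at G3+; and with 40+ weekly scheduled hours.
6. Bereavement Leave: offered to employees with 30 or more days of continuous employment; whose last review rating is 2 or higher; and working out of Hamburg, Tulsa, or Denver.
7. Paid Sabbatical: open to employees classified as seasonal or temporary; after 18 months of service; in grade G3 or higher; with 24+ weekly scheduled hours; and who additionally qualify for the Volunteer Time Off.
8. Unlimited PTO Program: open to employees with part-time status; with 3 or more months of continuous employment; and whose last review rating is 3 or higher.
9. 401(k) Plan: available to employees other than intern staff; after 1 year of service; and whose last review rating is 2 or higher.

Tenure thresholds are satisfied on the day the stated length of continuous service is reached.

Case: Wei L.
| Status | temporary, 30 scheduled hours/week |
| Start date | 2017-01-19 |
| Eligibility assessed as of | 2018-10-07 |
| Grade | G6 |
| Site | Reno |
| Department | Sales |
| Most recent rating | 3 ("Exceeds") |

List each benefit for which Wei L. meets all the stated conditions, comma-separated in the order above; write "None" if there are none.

Long-Term Disability, 401(k) Plan

Service from 2017-01-19 to 2018-10-07: 626 days.
Volunteer Time Off — service 626 days ≥ 12 months (≈360 days) ✓; 30 hrs/wk ≥ 25 ✓; dept Sales ✗ → not eligible.
Identity Protection Plan — status temporary ✗ (excluded) → not eligible.
Stock Purchase Plan — status temporary ✗ (requires full-time or part-time) → not eligible.
Long-Term Disability — service 626 days ≥ 4 weeks (≈28 days) ✓; rating 3 ≥ 3 ✓; grade G6 ≥ G6 ✓ → eligible.
Professional Development Fund — status temporary ✗ (requires part-time) → not eligible.
Bereavement Leave — service 626 days ≥ 30 days ✓; rating 3 ≥ 2 ✓; site Reno ✗ (not Hamburg, Tulsa, or Denver) → not eligible.
Paid Sabbatical — status temporary ✓; service 626 days ≥ 18 months (≈540 days) ✓; grade G6 ≥ G3 ✓; 30 hrs/wk ≥ 24 ✓; not eligible for Volunteer Time Off ✗ → not eligible.
Unlimited PTO Program — status temporary ✗ (requires part-time) → not eligible.
401(k) Plan — status temporary ✓ (not excluded); service 626 days ≥ 1 year (≈365 days) ✓; rating 3 ≥ 2 ✓ → eligible.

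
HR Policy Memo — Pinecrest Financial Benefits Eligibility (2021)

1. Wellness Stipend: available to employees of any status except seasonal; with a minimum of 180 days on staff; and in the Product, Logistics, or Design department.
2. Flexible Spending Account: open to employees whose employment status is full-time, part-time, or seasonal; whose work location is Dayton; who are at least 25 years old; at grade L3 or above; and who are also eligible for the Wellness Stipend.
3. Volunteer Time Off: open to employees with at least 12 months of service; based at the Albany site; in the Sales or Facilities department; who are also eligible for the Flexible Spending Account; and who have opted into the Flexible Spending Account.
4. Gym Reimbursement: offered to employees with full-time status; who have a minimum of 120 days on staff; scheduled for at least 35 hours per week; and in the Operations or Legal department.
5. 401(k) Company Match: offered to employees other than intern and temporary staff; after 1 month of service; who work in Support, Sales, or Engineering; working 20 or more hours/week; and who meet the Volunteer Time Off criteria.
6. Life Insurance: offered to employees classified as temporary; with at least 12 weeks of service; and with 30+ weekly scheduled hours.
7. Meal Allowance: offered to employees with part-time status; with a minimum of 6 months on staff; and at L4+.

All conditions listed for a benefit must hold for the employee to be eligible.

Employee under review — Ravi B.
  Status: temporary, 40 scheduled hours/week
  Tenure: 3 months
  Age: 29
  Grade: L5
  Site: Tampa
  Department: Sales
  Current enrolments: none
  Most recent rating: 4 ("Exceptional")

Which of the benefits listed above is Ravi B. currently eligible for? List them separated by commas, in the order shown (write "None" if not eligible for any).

Life Insurance

Wellness Stipend — status temporary ✓ (not excluded); service 3 months < 180 days ✗ → not eligible.
Flexible Spending Account — status temporary ✗ (requires full-time, part-time, or seasonal) → not eligible.
Volunteer Time Off — service 3 months < 12 months ✗ → not eligible.
Gym Reimbursement — status temporary ✗ (requires full-time) → not eligible.
401(k) Company Match — status temporary ✗ (excluded) → not eligible.
Life Insurance — status temporary ✓; service 3 months ≥ 12 weeks (≈84 days) ✓; 40 hrs/wk ≥ 30 ✓ → eligible.
Meal Allowance — status temporary ✗ (requires part-time) → not eligible.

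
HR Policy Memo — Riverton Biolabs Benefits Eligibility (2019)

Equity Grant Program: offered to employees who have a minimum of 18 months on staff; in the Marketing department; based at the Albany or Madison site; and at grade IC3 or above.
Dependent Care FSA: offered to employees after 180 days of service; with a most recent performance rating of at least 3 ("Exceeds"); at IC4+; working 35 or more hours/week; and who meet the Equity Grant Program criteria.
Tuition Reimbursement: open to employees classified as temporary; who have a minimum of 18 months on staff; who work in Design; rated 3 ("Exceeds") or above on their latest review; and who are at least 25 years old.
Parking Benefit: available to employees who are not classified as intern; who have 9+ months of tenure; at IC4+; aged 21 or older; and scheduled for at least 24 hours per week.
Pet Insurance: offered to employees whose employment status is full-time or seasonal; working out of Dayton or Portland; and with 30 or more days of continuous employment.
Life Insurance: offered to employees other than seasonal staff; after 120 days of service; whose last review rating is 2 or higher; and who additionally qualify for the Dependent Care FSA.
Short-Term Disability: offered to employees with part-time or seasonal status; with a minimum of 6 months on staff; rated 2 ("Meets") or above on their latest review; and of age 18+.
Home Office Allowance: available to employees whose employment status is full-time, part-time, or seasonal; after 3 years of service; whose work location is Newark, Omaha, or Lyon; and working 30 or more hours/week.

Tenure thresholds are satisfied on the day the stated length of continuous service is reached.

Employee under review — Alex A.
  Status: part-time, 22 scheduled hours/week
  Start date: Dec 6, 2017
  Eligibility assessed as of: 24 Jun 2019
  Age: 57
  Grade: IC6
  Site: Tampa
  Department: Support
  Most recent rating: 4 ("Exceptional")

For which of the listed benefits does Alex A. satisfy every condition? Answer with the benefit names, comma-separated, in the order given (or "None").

Short-Term Disability

Service from Dec 6, 2017 to 24 Jun 2019: 565 days.
Equity Grant Program — service 565 days ≥ 18 months (≈540 days) ✓; dept Support ✗ → not eligible.
Dependent Care FSA — service 565 days ≥ 180 days ✓; rating 4 ≥ 3 ✓; grade IC6 ≥ IC4 ✓; 22 hrs/wk < 35 ✗ → not eligible.
Tuition Reimbursement — status part-time ✗ (requires temporary) → not eligible.
Parking Benefit — status part-time ✓ (not excluded); service 565 days ≥ 9 months (≈270 days) ✓; grade IC6 ≥ IC4 ✓; age 57 ≥ 21 ✓; 22 hrs/wk < 24 ✗ → not eligible.
Pet Insurance — status part-time ✗ (requires full-time or seasonal) → not eligible.
Life Insurance — status part-time ✓ (not excluded); service 565 days ≥ 120 days ✓; rating 4 ≥ 2 ✓; not eligible for Dependent Care FSA ✗ → not eligible.
Short-Term Disability — status part-time ✓; service 565 days ≥ 6 months (≈180 days) ✓; rating 4 ≥ 2 ✓; age 57 ≥ 18 ✓ → eligible.
Home Office Allowance — status part-time ✓; service 565 days < 3 years (≈1095 days) ✗ → not eligible.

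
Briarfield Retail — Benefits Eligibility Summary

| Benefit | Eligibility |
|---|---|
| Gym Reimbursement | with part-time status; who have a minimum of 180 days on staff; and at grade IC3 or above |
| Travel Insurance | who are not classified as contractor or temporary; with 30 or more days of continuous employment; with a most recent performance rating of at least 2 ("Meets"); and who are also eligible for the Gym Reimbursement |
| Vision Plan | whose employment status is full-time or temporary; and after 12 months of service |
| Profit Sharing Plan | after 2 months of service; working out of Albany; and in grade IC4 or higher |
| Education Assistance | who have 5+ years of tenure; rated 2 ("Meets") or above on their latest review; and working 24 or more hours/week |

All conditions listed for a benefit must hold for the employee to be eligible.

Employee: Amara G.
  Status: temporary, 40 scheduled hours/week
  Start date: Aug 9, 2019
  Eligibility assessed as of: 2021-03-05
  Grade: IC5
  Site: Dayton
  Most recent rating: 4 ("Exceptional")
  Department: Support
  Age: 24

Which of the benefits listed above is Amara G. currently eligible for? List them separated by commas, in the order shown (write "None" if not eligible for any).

Vision Plan

Service from Aug 9, 2019 to 2021-03-05: 574 days.
Gym Reimbursement — status temporary ✗ (requires part-time) → not eligible.
Travel Insurance — status temporary ✗ (excluded) → not eligible.
Vision Plan — status temporary ✓; service 574 days ≥ 12 months (≈360 days) ✓ → eligible.
Profit Sharing Plan — service 574 days ≥ 2 months (≈60 days) ✓; site Dayton ✗ (not Albany) → not eligible.
Education Assistance — service 574 days < 5 years (≈1825 days) ✗ → not eligible.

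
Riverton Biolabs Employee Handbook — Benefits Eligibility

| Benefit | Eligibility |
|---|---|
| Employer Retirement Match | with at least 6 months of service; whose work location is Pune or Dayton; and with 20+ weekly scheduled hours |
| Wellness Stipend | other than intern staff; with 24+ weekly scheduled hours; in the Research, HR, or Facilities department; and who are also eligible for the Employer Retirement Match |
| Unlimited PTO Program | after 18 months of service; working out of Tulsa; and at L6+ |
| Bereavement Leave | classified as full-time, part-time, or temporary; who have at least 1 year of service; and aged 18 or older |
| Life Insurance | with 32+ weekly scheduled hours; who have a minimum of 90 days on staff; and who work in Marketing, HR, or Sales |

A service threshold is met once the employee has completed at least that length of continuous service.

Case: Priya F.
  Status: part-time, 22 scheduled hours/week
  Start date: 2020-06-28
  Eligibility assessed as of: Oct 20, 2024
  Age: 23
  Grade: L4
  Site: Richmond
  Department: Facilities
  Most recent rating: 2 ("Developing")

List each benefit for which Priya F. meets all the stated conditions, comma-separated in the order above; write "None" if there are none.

Service from 2020-06-28 to Oct 20, 2024: 1575 days.
Employer Retirement Match — service 1575 days ≥ 6 months (≈180 days) ✓; site Richmond ✗ (not Pune or Dayton) → not eligible.
Wellness Stipend — status part-time ✓ (not excluded); 22 hrs/wk < 24 ✗ → not eligible.
Unlimited PTO Program — service 1575 days ≥ 18 months (≈540 days) ✓; site Richmond ✗ (not Tulsa) → not eligible.
Bereavement Leave — status part-time ✓; service 1575 days ≥ 1 year (≈365 days) ✓; age 23 ≥ 18 ✓ → eligible.
Life Insurance — 22 hrs/wk < 32 ✗ → not eligible.

Bereavement Leave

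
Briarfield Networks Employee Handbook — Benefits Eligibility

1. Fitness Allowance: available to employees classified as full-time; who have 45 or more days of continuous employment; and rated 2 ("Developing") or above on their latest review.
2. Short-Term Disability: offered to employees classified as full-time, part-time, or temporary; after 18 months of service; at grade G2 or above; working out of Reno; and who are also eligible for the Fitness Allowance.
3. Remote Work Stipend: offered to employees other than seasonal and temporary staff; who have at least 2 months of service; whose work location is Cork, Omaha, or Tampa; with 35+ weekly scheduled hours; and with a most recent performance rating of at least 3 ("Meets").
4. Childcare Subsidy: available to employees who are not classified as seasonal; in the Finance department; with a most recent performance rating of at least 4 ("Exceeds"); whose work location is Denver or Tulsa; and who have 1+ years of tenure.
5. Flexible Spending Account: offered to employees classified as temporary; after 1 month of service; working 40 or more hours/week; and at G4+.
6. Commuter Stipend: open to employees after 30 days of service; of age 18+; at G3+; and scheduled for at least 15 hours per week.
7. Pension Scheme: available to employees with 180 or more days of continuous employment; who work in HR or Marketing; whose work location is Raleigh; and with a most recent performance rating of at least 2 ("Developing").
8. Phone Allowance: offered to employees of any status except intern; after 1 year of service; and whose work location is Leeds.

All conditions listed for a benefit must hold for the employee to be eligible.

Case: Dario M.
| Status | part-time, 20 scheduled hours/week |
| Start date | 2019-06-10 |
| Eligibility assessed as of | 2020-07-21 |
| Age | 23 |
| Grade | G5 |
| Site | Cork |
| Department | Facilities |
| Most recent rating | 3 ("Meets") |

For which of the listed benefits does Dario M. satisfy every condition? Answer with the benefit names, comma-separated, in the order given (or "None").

Commuter Stipend

Service from 2019-06-10 to 2020-07-21: 407 days.
Fitness Allowance — status part-time ✗ (requires full-time) → not eligible.
Short-Term Disability — status part-time ✓; service 407 days < 18 months (≈540 days) ✗ → not eligible.
Remote Work Stipend — status part-time ✓ (not excluded); service 407 days ≥ 2 months (≈60 days) ✓; site Cork ✓; 20 hrs/wk < 35 ✗ → not eligible.
Childcare Subsidy — status part-time ✓ (not excluded); dept Facilities ✗ → not eligible.
Flexible Spending Account — status part-time ✗ (requires temporary) → not eligible.
Commuter Stipend — service 407 days ≥ 30 days ✓; age 23 ≥ 18 ✓; grade G5 ≥ G3 ✓; 20 hrs/wk ≥ 15 ✓ → eligible.
Pension Scheme — service 407 days ≥ 180 days ✓; dept Facilities ✗ → not eligible.
Phone Allowance — status part-time ✓ (not excluded); service 407 days ≥ 1 year (≈365 days) ✓; site Cork ✗ (not Leeds) → not eligible.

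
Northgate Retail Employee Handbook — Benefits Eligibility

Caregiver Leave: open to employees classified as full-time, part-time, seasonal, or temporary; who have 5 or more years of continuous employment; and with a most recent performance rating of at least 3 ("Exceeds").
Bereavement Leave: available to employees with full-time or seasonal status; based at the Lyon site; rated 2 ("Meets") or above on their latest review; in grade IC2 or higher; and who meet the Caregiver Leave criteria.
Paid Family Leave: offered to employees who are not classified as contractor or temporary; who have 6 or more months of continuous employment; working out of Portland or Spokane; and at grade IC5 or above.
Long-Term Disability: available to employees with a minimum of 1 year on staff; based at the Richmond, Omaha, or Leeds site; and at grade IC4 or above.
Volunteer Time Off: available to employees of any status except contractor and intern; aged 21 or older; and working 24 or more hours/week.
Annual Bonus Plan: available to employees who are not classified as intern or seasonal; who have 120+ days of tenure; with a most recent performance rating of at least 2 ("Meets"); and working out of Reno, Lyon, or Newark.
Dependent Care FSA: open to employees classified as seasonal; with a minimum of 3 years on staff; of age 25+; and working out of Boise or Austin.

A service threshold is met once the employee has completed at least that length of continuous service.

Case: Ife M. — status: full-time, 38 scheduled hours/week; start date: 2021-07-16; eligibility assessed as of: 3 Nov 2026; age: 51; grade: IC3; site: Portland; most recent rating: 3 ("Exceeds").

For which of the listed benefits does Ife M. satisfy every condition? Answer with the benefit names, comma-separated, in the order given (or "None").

Caregiver Leave, Volunteer Time Off

Service from 2021-07-16 to 3 Nov 2026: 1936 days.
Caregiver Leave — status full-time ✓; service 1936 days ≥ 5 years (≈1825 days) ✓; rating 3 ≥ 3 ✓ → eligible.
Bereavement Leave — status full-time ✓; site Portland ✗ (not Lyon) → not eligible.
Paid Family Leave — status full-time ✓ (not excluded); service 1936 days ≥ 6 months (≈180 days) ✓; site Portland ✓; grade IC3 < IC5 ✗ → not eligible.
Long-Term Disability — service 1936 days ≥ 1 year (≈365 days) ✓; site Portland ✗ (not Richmond, Omaha, or Leeds) → not eligible.
Volunteer Time Off — status full-time ✓ (not excluded); age 51 ≥ 21 ✓; 38 hrs/wk ≥ 24 ✓ → eligible.
Annual Bonus Plan — status full-time ✓ (not excluded); service 1936 days ≥ 120 days ✓; rating 3 ≥ 2 ✓; site Portland ✗ (not Reno, Lyon, or Newark) → not eligible.
Dependent Care FSA — status full-time ✗ (requires seasonal) → not eligible.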